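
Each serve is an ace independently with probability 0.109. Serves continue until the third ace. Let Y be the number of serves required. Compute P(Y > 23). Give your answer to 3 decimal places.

Needing more than 23 serves ⇔ fewer than 3 successes in the first 23. With X ~ Binomial(23, 0.109), P(Y > 23) = P(X ≤ 2).
  k=0: C(23,0)·0.109^0·0.891^23 = 0.07034
  k=1: C(23,1)·0.109^1·0.891^22 = 0.19791
  k=2: C(23,2)·0.109^2·0.891^21 = 0.26632
P(X ≤ 2) = 0.53457

0.535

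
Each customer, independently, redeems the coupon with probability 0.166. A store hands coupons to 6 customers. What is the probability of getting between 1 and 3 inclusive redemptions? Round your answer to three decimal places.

0.655

X ~ Binomial(6, 0.166); P(1 ≤ X ≤ 3) = Σ C(6,k) p^k (1−p)^(6−k) over k:
  k=1: C(6,1)·0.166^1·0.834^5 = 0.40187
  k=2: C(6,2)·0.166^2·0.834^4 = 0.19997
  k=3: C(6,3)·0.166^3·0.834^3 = 0.05307
Total = 0.65492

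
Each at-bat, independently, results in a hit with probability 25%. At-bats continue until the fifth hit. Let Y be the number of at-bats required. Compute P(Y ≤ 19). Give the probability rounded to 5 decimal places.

0.53458

Finishing within 19 at-bats ⇔ at least 5 successes in the first 19. With X ~ Binomial(19, 0.25), P(Y ≤ 19) = 1 − P(X ≤ 4).
  k=0: C(19,0)·0.25^0·0.75^19 = 0.0042283
  k=1: C(19,1)·0.25^1·0.75^18 = 0.0267791
  k=2: C(19,2)·0.25^2·0.75^17 = 0.0803374
  k=3: C(19,3)·0.25^3·0.75^16 = 0.1517484
  k=4: C(19,4)·0.25^4·0.75^15 = 0.2023312
1 − 0.4654243 = 0.5345757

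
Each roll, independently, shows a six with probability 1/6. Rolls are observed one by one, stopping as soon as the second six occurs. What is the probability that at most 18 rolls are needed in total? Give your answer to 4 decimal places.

0.8272

Finishing within 18 rolls ⇔ at least 2 successes in the first 18. With X ~ Binomial(18, 0.166667), P(Y ≤ 18) = 1 − P(X ≤ 1).
  k=0: C(18,0)·0.166667^0·0.833333^18 = 0.037561
  k=1: C(18,1)·0.166667^1·0.833333^17 = 0.135220
1 − 0.172781 = 0.827219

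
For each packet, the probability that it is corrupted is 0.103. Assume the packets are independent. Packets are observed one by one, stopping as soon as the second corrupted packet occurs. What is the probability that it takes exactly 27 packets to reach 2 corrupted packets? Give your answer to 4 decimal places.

0.0182

Y = trial on which the second success occurs; negative binomial, r=2, p=0.103.
P(Y=27) = C(26,1) · p^2 · (1−p)^25
= 26 · 0.010609 · 0.066041 = 0.018216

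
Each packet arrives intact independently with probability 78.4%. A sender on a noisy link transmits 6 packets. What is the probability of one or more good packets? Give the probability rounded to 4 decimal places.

P(at least one) = 1 − P(none) = 1 − (1 − 0.784)^6
= 1 − 0.000102 = 0.999898

0.9999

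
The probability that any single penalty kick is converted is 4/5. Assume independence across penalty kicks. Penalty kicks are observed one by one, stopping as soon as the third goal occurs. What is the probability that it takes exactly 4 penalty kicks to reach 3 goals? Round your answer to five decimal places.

Y = trial on which the third success occurs; negative binomial, r=3, p=0.80.
P(Y=4) = C(3,2) · p^3 · (1−p)^1
= 3 · 0.512 · 0.2 = 0.3072000

0.30720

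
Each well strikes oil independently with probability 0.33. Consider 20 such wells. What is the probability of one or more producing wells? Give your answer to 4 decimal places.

0.9997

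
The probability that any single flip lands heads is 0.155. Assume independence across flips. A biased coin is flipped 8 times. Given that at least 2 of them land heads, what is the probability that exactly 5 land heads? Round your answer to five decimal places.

0.00843

X ~ Binomial(8, 0.155). Want P(X=5 | X≥2) = P(X=5) / P(X≥2).
P(X=5) = C(8,5)·0.155^5·0.845^3 = 0.0030229
P(X≥2) = 1 − 0.2599284 − 0.3814333 = 0.3586383
Ratio = 0.0030229 / 0.3586383 = 0.0084287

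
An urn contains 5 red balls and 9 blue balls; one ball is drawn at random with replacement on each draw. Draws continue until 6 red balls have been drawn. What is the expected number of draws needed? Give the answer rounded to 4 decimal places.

16.8000

Y = total draws until the sixth success; negative binomial with r=6, p=0.357143.
E[Y] = r / p = 6 / 0.357143 = 16.800000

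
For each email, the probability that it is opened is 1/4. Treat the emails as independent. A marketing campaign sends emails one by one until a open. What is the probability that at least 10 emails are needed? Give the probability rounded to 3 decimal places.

0.075

Y = number of emails to the first success; geometric, p = 0.25.
P(Y > 9) = P(first 9 all fail) = (1−p)^9 = 0.07508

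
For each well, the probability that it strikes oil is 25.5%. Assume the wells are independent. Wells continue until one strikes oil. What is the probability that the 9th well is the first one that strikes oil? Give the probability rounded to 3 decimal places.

0.024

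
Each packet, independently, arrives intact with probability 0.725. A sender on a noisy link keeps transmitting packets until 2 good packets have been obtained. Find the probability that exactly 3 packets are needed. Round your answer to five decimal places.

0.28909

Y = trial on which the second success occurs; negative binomial, r=2, p=0.725.
P(Y=3) = C(2,1) · p^2 · (1−p)^1
= 2 · 0.52563 · 0.275 = 0.2890937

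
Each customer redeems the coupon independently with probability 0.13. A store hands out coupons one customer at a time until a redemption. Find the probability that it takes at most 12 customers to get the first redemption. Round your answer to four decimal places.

Y = number of customers to the first success; geometric, p = 0.13.
P(Y ≤ 12) = 1 − (1−p)^12 = 1 − 0.188032 = 0.811968

0.8120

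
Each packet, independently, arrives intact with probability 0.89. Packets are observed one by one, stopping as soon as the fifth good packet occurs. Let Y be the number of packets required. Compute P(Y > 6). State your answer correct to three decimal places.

0.134

Needing more than 6 packets ⇔ fewer than 5 successes in the first 6. With X ~ Binomial(6, 0.89), P(Y > 6) = P(X ≤ 4).
  k=0: C(6,0)·0.89^0·0.11^6 = 0.00000
  k=1: C(6,1)·0.89^1·0.11^5 = 0.00009
  k=2: C(6,2)·0.89^2·0.11^4 = 0.00174
  k=3: C(6,3)·0.89^3·0.11^3 = 0.01877
  k=4: C(6,4)·0.89^4·0.11^2 = 0.11388
P(X ≤ 4) = 0.13447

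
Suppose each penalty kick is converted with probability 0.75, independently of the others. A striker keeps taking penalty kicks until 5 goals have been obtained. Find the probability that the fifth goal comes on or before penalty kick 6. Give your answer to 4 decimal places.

Finishing within 6 penalty kicks ⇔ at least 5 successes in the first 6. With X ~ Binomial(6, 0.75), P(Y ≤ 6) = 1 − P(X ≤ 4).
  k=0: C(6,0)·0.75^0·0.25^6 = 0.000244
  k=1: C(6,1)·0.75^1·0.25^5 = 0.004395
  k=2: C(6,2)·0.75^2·0.25^4 = 0.032959
  k=3: C(6,3)·0.75^3·0.25^3 = 0.131836
  k=4: C(6,4)·0.75^4·0.25^2 = 0.296631
1 − 0.466064 = 0.533936

0.5339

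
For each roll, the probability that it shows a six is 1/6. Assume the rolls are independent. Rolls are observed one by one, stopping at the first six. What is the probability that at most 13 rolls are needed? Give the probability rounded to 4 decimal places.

Y = number of rolls to the first success; geometric, p = 0.166667.
P(Y ≤ 13) = 1 − (1−p)^13 = 1 − 0.093464 = 0.906536

0.9065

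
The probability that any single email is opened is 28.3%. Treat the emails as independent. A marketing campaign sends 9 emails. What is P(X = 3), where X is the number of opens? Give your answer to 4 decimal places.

0.2587

X ~ Binomial(n=9, p=0.283).
P(X=3) = C(9,3) · p^3 · (1−p)^6
= 84 · 0.022665 · 0.13587 = 0.258674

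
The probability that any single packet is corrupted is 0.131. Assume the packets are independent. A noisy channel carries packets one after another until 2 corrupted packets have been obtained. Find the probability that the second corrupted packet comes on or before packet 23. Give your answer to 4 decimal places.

Finishing within 23 packets ⇔ at least 2 successes in the first 23. With X ~ Binomial(23, 0.131), P(Y ≤ 23) = 1 − P(X ≤ 1).
  k=0: C(23,0)·0.131^0·0.869^23 = 0.039578
  k=1: C(23,1)·0.131^1·0.869^22 = 0.137225
1 − 0.176803 = 0.823197

0.8232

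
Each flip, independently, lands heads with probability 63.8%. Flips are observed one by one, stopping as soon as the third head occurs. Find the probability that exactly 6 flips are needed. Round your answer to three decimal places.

0.123

Y = trial on which the third success occurs; negative binomial, r=3, p=0.638.
P(Y=6) = C(5,2) · p^3 · (1−p)^3
= 10 · 0.25969 · 0.047438 = 0.12319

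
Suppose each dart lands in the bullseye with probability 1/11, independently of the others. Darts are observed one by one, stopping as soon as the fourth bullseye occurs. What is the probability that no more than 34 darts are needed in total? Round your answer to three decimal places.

0.374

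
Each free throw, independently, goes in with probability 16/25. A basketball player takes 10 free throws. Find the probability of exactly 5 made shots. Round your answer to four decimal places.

0.1636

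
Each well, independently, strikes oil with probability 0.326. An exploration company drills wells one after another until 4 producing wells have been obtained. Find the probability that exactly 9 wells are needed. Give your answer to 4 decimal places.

0.0880

Y = trial on which the fourth success occurs; negative binomial, r=4, p=0.326.
P(Y=9) = C(8,3) · p^4 · (1−p)^5
= 56 · 0.011295 · 0.13909 = 0.087975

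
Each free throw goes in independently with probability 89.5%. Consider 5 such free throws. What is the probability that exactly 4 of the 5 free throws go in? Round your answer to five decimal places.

0.33686

X ~ Binomial(n=5, p=0.895).
P(X=4) = C(5,4) · p^4 · (1−p)^1
= 5 · 0.64164 · 0.105 = 0.3368616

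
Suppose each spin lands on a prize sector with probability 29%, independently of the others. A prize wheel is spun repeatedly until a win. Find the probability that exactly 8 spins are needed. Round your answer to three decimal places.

0.026

Geometric (trials to first success), p = 0.29.
P(Y = 8) = (1−p)^7 · p = 0.090951 · 0.29 = 0.02638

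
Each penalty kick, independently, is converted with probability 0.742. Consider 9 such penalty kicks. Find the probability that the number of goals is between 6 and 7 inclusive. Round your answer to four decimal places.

X ~ Binomial(9, 0.742); P(6 ≤ X ≤ 7) = Σ C(9,k) p^k (1−p)^(9−k) over k:
  k=6: C(9,6)·0.742^6·0.258^3 = 0.240748
  k=7: C(9,7)·0.742^7·0.258^2 = 0.296735
Total = 0.537483

0.5375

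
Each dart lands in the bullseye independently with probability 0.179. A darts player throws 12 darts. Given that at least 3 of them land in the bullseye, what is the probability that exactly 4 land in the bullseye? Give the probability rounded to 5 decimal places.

0.28611

X ~ Binomial(12, 0.179). Want P(X=4 | X≥3) = P(X=4) / P(X≥3).
P(X=4) = C(12,4)·0.179^4·0.821^8 = 0.1048969
P(X≥3) = 1 − 0.0937817 − 0.2453630 − 0.2942264 = 0.3666290
Ratio = 0.1048969 / 0.3666290 = 0.2861118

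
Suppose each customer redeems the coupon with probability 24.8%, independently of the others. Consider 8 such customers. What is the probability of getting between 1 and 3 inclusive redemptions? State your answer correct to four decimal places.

X ~ Binomial(8, 0.248); P(1 ≤ X ≤ 3) = Σ C(8,k) p^k (1−p)^(8−k) over k:
  k=1: C(8,1)·0.248^1·0.752^7 = 0.269815
  k=2: C(8,2)·0.248^2·0.752^6 = 0.311436
  k=3: C(8,3)·0.248^3·0.752^5 = 0.205415
Total = 0.786666

0.7867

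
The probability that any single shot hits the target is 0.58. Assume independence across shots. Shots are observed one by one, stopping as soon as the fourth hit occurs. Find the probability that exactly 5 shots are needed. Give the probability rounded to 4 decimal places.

0.1901

Y = trial on which the fourth success occurs; negative binomial, r=4, p=0.58.
P(Y=5) = C(4,3) · p^4 · (1−p)^1
= 4 · 0.11316 · 0.42 = 0.190117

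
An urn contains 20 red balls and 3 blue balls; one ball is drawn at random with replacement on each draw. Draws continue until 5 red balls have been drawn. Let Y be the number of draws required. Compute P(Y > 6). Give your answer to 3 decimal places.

Needing more than 6 draws ⇔ fewer than 5 successes in the first 6. With X ~ Binomial(6, 0.869565), P(Y > 6) = P(X ≤ 4).
  k=0: C(6,0)·0.869565^0·0.130435^6 = 0.00000
  k=1: C(6,1)·0.869565^1·0.130435^5 = 0.00020
  k=2: C(6,2)·0.869565^2·0.130435^4 = 0.00328
  k=3: C(6,3)·0.869565^3·0.130435^3 = 0.02918
  k=4: C(6,4)·0.869565^4·0.130435^2 = 0.14591
P(X ≤ 4) = 0.17858

0.179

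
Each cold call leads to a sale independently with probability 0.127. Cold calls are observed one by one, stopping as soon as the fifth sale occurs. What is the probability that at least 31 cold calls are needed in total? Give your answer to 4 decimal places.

0.6688

Needing more than 30 cold calls ⇔ fewer than 5 successes in the first 30. With X ~ Binomial(30, 0.127), P(Y > 30) = P(X ≤ 4).
  k=0: C(30,0)·0.127^0·0.873^30 = 0.016999
  k=1: C(30,1)·0.127^1·0.873^29 = 0.074189
  k=2: C(30,2)·0.127^2·0.873^28 = 0.156493
  k=3: C(30,3)·0.127^3·0.873^27 = 0.212482
  k=4: C(30,4)·0.127^4·0.873^26 = 0.208648
P(X ≤ 4) = 0.668811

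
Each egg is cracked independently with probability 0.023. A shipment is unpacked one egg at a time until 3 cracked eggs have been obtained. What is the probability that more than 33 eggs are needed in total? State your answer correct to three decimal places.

0.960

Needing more than 33 eggs ⇔ fewer than 3 successes in the first 33. With X ~ Binomial(33, 0.023), P(Y > 33) = P(X ≤ 2).
  k=0: C(33,0)·0.023^0·0.977^33 = 0.46400
  k=1: C(33,1)·0.023^1·0.977^32 = 0.36047
  k=2: C(33,2)·0.023^2·0.977^31 = 0.13578
P(X ≤ 2) = 0.96025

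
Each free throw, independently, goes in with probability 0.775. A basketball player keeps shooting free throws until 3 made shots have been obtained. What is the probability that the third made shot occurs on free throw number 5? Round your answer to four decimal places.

0.1414

Y = trial on which the third success occurs; negative binomial, r=3, p=0.775.
P(Y=5) = C(4,2) · p^3 · (1−p)^2
= 6 · 0.46548 · 0.050625 = 0.141391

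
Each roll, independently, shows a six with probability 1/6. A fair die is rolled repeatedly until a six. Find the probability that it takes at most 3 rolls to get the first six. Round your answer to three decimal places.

Y = number of rolls to the first success; geometric, p = 0.166667.
P(Y ≤ 3) = 1 − (1−p)^3 = 1 − 0.57870 = 0.42130

0.421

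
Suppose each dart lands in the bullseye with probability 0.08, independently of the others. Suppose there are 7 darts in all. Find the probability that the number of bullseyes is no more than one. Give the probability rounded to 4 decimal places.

X ~ Binomial(7, 0.08); P(X ≤ 1) = Σ C(7,k) p^k (1−p)^(7−k) over k:
  k=0: C(7,0)·0.08^0·0.92^7 = 0.557847
  k=1: C(7,1)·0.08^1·0.92^6 = 0.339559
Total = 0.897405

0.8974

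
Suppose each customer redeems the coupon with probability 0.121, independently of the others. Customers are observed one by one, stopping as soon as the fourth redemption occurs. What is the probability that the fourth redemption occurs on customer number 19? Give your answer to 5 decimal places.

Y = trial on which the fourth success occurs; negative binomial, r=4, p=0.121.
P(Y=19) = C(18,3) · p^4 · (1−p)^15
= 816 · 0.00021436 · 0.14449 = 0.0252735

0.02527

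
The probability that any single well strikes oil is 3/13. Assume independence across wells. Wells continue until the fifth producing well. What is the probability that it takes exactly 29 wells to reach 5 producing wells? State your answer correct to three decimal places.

Y = trial on which the fifth success occurs; negative binomial, r=5, p=0.230769.
P(Y=29) = C(28,4) · p^5 · (1−p)^24
= 20475 · 0.00065447 · 0.0018423 = 0.02469

0.025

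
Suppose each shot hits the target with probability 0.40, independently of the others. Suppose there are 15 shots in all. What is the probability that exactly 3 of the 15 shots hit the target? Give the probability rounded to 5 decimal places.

0.06339

X ~ Binomial(n=15, p=0.40).
P(X=3) = C(15,3) · p^3 · (1−p)^12
= 455 · 0.064 · 0.0021768 = 0.0633879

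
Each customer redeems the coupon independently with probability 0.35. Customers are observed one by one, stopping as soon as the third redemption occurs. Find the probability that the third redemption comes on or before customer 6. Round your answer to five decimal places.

0.35291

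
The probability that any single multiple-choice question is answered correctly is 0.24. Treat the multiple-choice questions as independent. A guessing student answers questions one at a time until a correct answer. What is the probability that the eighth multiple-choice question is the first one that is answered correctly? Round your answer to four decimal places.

0.0351

Geometric (trials to first success), p = 0.24.
P(Y = 8) = (1−p)^7 · p = 0.14645 · 0.24 = 0.035148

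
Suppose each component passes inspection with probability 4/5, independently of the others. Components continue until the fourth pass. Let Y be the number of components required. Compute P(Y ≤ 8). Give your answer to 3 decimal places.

0.990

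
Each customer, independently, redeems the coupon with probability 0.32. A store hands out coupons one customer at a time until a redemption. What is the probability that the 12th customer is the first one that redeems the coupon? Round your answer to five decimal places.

0.00460

Geometric (trials to first success), p = 0.32.
P(Y = 12) = (1−p)^11 · p = 0.014375 · 0.32 = 0.0045999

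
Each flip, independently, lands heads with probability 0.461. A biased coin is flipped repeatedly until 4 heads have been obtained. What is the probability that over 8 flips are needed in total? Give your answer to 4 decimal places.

Needing more than 8 flips ⇔ fewer than 4 successes in the first 8. With X ~ Binomial(8, 0.461), P(Y > 8) = P(X ≤ 3).
  k=0: C(8,0)·0.461^0·0.539^8 = 0.007124
  k=1: C(8,1)·0.461^1·0.539^7 = 0.048743
  k=2: C(8,2)·0.461^2·0.539^6 = 0.145912
  k=3: C(8,3)·0.461^3·0.539^5 = 0.249594
P(X ≤ 3) = 0.451374

0.4514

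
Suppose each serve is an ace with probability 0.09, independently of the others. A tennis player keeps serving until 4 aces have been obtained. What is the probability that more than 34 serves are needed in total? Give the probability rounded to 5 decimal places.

Needing more than 34 serves ⇔ fewer than 4 successes in the first 34. With X ~ Binomial(34, 0.09), P(Y > 34) = P(X ≤ 3).
  k=0: C(34,0)·0.09^0·0.91^34 = 0.0404956
  k=1: C(34,1)·0.09^1·0.91^33 = 0.1361719
  k=2: C(34,2)·0.09^2·0.91^32 = 0.2222145
  k=3: C(34,3)·0.09^3·0.91^31 = 0.2344241
P(X ≤ 3) = 0.6333060

0.63331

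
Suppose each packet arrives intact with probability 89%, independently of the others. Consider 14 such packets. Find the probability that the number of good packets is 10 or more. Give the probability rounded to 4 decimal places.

X ~ Binomial(14, 0.89); P(X ≥ 10) = Σ C(14,k) p^k (1−p)^(14−k) over k:
  k=10: C(14,10)·0.89^10·0.11^4 = 0.045699
  k=11: C(14,11)·0.89^11·0.11^3 = 0.134453
  k=12: C(14,12)·0.89^12·0.11^2 = 0.271961
  k=13: C(14,13)·0.89^13·0.11^1 = 0.338525
  k=14: C(14,14)·0.89^14·0.11^0 = 0.195641
Total = 0.986279

0.9863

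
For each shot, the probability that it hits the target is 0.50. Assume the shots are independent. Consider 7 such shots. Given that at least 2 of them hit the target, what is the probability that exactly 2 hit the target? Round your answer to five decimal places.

X ~ Binomial(7, 0.50). Want P(X=2 | X≥2) = P(X=2) / P(X≥2).
P(X=2) = C(7,2)·0.50^2·0.50^5 = 0.1640625
P(X≥2) = 1 − 0.0078125 − 0.0546875 = 0.9375000
Ratio = 0.1640625 / 0.9375000 = 0.1750000

0.17500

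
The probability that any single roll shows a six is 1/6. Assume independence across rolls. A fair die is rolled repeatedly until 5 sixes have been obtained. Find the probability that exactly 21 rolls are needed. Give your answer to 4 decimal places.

0.0337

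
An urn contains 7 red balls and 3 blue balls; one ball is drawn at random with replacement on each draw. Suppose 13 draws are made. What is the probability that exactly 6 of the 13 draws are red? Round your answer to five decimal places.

0.04415

X ~ Binomial(n=13, p=0.70).
P(X=6) = C(13,6) · p^6 · (1−p)^7
= 1716 · 0.11765 · 0.0002187 = 0.0441524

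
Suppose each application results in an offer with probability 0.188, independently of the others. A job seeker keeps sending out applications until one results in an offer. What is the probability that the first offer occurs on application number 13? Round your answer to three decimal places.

0.015

Geometric (trials to first success), p = 0.188.
P(Y = 13) = (1−p)^12 · p = 0.082162 · 0.188 = 0.01545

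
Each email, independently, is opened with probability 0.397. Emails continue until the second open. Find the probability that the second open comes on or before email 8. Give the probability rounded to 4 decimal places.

0.8905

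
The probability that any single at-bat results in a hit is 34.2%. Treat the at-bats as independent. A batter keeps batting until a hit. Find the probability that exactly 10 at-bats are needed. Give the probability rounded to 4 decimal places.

0.0079

Geometric (trials to first success), p = 0.342.
P(Y = 10) = (1−p)^9 · p = 0.023122 · 0.342 = 0.007908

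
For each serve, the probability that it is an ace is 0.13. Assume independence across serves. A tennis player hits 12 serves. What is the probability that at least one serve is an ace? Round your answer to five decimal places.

P(at least one) = 1 − P(none) = 1 − (1 − 0.13)^12
= 1 − 0.1880317 = 0.8119683

0.81197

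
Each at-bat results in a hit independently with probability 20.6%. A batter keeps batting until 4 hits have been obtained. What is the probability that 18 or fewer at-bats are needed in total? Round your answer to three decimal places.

Finishing within 18 at-bats ⇔ at least 4 successes in the first 18. With X ~ Binomial(18, 0.206), P(Y ≤ 18) = 1 − P(X ≤ 3).
  k=0: C(18,0)·0.206^0·0.794^18 = 0.01573
  k=1: C(18,1)·0.206^1·0.794^17 = 0.07347
  k=2: C(18,2)·0.206^2·0.794^16 = 0.16201
  k=3: C(18,3)·0.206^3·0.794^15 = 0.22418
1 − 0.47539 = 0.52461

0.525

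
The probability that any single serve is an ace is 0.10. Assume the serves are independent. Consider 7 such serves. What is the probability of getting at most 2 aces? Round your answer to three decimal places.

X ~ Binomial(7, 0.10); P(X ≤ 2) = Σ C(7,k) p^k (1−p)^(7−k) over k:
  k=0: C(7,0)·0.10^0·0.90^7 = 0.47830
  k=1: C(7,1)·0.10^1·0.90^6 = 0.37201
  k=2: C(7,2)·0.10^2·0.90^5 = 0.12400
Total = 0.97431

0.974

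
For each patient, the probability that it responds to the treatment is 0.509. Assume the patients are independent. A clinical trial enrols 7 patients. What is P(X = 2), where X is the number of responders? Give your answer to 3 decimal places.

0.155

X ~ Binomial(n=7, p=0.509).
P(X=2) = C(7,2) · p^2 · (1−p)^5
= 21 · 0.25908 · 0.028537 = 0.15526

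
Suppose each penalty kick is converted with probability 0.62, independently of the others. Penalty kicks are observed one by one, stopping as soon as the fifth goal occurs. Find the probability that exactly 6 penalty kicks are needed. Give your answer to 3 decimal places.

0.174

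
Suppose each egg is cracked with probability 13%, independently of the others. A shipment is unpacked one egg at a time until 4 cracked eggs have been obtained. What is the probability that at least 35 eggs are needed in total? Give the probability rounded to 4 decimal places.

0.3388

Needing more than 34 eggs ⇔ fewer than 4 successes in the first 34. With X ~ Binomial(34, 0.13), P(Y > 34) = P(X ≤ 3).
  k=0: C(34,0)·0.13^0·0.87^34 = 0.008783
  k=1: C(34,1)·0.13^1·0.87^33 = 0.044623
  k=2: C(34,2)·0.13^2·0.87^32 = 0.110018
  k=3: C(34,3)·0.13^3·0.87^31 = 0.175355
P(X ≤ 3) = 0.338780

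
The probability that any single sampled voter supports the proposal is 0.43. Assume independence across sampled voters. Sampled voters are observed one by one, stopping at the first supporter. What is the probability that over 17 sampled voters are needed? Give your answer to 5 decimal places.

0.00007

Y = number of sampled voters to the first success; geometric, p = 0.43.
P(Y > 17) = P(first 17 all fail) = (1−p)^17 = 0.0000708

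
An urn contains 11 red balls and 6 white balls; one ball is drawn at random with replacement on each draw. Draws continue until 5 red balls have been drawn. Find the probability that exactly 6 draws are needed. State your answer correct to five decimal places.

Y = trial on which the fifth success occurs; negative binomial, r=5, p=0.647059.
P(Y=6) = C(5,4) · p^5 · (1−p)^1
= 5 · 0.11343 · 0.35294 = 0.2001664

0.20017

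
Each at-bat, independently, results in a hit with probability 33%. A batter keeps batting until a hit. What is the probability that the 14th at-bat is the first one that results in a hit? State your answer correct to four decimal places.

0.0018

Geometric (trials to first success), p = 0.33.
P(Y = 14) = (1−p)^13 · p = 0.0054824 · 0.33 = 0.001809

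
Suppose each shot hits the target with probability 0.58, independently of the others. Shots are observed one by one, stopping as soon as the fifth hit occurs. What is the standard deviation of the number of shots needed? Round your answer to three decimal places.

2.499

Y = total shots until the fifth success; negative binomial with r=5, p=0.58.
SD(Y) = √[r(1−p)/p²] = √(6.24257) = 2.49851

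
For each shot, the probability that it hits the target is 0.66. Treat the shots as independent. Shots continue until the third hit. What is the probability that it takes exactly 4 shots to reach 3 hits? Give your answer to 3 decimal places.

Y = trial on which the third success occurs; negative binomial, r=3, p=0.66.
P(Y=4) = C(3,2) · p^3 · (1−p)^1
= 3 · 0.2875 · 0.34 = 0.29325

0.293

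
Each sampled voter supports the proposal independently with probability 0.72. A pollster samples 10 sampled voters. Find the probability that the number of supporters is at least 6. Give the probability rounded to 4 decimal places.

X ~ Binomial(10, 0.72); P(X ≥ 6) = Σ C(10,k) p^k (1−p)^(10−k) over k:
  k=6: C(10,6)·0.72^6·0.28^4 = 0.179823
  k=7: C(10,7)·0.72^7·0.28^3 = 0.264230
  k=8: C(10,8)·0.72^8·0.28^2 = 0.254794
  k=9: C(10,9)·0.72^9·0.28^1 = 0.145596
  k=10: C(10,10)·0.72^10·0.28^0 = 0.037439
Total = 0.881883

0.8819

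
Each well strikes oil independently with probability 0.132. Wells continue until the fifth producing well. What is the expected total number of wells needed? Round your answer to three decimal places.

37.879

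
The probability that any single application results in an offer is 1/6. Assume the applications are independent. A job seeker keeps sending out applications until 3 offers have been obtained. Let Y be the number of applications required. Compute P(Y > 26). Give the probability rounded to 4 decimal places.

0.1677

Needing more than 26 applications ⇔ fewer than 3 successes in the first 26. With X ~ Binomial(26, 0.166667), P(Y > 26) = P(X ≤ 2).
  k=0: C(26,0)·0.166667^0·0.833333^26 = 0.008735
  k=1: C(26,1)·0.166667^1·0.833333^25 = 0.045425
  k=2: C(26,2)·0.166667^2·0.833333^24 = 0.113561
P(X ≤ 2) = 0.167722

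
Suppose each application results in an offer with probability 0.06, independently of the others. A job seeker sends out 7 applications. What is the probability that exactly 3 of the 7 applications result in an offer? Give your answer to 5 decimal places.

0.00590

X ~ Binomial(n=7, p=0.06).
P(X=3) = C(7,3) · p^3 · (1−p)^4
= 35 · 0.000216 · 0.78075 = 0.0059025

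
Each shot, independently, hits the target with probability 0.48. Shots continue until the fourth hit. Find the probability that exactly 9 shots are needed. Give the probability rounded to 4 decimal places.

0.1130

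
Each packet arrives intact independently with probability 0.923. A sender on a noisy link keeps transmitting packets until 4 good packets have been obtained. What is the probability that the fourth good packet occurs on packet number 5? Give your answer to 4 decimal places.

Y = trial on which the fourth success occurs; negative binomial, r=4, p=0.923.
P(Y=5) = C(4,3) · p^4 · (1−p)^1
= 4 · 0.72578 · 0.077 = 0.223541

0.2235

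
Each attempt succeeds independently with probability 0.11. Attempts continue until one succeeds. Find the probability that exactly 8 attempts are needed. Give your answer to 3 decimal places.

0.049

Geometric (trials to first success), p = 0.11.
P(Y = 8) = (1−p)^7 · p = 0.44231 · 0.11 = 0.04865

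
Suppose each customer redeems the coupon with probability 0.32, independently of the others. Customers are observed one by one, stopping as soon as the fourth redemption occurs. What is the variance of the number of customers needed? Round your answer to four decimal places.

26.5625

Y = total customers until the fourth success; negative binomial with r=4, p=0.32.
Var(Y) = r(1−p)/p² = 4·0.68 / 0.32² = 26.562500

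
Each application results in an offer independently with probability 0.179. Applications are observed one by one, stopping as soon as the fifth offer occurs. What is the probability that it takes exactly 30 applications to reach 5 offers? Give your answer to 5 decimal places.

0.03152

Y = trial on which the fifth success occurs; negative binomial, r=5, p=0.179.
P(Y=30) = C(29,4) · p^5 · (1−p)^25
= 23751 · 0.00018377 · 0.0072207 = 0.0315156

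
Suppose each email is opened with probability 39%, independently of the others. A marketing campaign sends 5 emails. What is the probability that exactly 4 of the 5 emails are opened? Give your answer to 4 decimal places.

0.0706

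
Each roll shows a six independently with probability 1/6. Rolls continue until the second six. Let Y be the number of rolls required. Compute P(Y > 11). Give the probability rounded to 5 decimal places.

0.43068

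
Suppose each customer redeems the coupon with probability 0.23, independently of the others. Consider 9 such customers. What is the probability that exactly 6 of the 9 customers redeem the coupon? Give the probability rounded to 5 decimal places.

0.00568

X ~ Binomial(n=9, p=0.23).
P(X=6) = C(9,6) · p^6 · (1−p)^3
= 84 · 0.00014804 · 0.45653 = 0.0056770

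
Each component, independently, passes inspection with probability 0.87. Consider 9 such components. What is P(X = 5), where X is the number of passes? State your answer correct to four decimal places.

X ~ Binomial(n=9, p=0.87).
P(X=5) = C(9,5) · p^5 · (1−p)^4
= 126 · 0.49842 · 0.00028561 = 0.017937

0.0179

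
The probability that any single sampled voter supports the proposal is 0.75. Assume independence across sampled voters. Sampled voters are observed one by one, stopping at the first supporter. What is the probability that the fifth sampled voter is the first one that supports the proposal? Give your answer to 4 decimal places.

0.0029

Geometric (trials to first success), p = 0.75.
P(Y = 5) = (1−p)^4 · p = 0.0039062 · 0.75 = 0.002930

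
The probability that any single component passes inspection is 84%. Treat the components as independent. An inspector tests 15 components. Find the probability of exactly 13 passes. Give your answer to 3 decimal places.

0.279

X ~ Binomial(n=15, p=0.84).
P(X=13) = C(15,13) · p^13 · (1−p)^2
= 105 · 0.10366 · 0.0256 = 0.27865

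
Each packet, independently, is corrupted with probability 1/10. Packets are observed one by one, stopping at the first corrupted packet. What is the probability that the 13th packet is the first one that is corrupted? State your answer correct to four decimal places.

0.0282

Geometric (trials to first success), p = 0.10.
P(Y = 13) = (1−p)^12 · p = 0.28243 · 0.10 = 0.028243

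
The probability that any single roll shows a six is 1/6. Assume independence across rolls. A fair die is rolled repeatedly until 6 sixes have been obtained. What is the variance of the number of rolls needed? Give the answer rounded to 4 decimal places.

Y = total rolls until the sixth success; negative binomial with r=6, p=0.166667.
Var(Y) = r(1−p)/p² = 6·0.833333 / 0.166667² = 180.000000

180.0000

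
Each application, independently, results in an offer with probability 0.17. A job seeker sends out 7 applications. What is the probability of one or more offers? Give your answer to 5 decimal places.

0.72864

P(at least one) = 1 − P(none) = 1 − (1 − 0.17)^7
= 1 − 0.2713605 = 0.7286395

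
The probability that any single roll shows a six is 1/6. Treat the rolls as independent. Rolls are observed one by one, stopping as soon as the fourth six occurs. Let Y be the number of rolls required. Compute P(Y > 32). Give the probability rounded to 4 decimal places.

Needing more than 32 rolls ⇔ fewer than 4 successes in the first 32. With X ~ Binomial(32, 0.166667), P(Y > 32) = P(X ≤ 3).
  k=0: C(32,0)·0.166667^0·0.833333^32 = 0.002926
  k=1: C(32,1)·0.166667^1·0.833333^31 = 0.018723
  k=2: C(32,2)·0.166667^2·0.833333^30 = 0.058042
  k=3: C(32,3)·0.166667^3·0.833333^29 = 0.116084
P(X ≤ 3) = 0.195774

0.1958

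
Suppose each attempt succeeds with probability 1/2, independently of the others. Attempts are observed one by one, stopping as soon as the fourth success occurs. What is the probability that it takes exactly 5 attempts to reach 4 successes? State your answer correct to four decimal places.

Y = trial on which the fourth success occurs; negative binomial, r=4, p=0.50.
P(Y=5) = C(4,3) · p^4 · (1−p)^1
= 4 · 0.0625 · 0.5 = 0.125000

0.1250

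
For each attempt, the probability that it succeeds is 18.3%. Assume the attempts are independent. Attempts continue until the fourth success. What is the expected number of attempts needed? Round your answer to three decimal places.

Y = total attempts until the fourth success; negative binomial with r=4, p=0.183.
E[Y] = r / p = 4 / 0.183 = 21.85792

21.858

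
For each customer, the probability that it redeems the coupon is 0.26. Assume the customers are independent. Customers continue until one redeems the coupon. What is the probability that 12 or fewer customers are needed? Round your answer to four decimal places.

0.9730

Y = number of customers to the first success; geometric, p = 0.26.
P(Y ≤ 12) = 1 − (1−p)^12 = 1 − 0.026964 = 0.973036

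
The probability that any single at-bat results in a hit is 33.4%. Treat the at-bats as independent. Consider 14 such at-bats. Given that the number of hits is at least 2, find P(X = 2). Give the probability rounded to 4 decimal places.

X ~ Binomial(14, 0.334). Want P(X=2 | X≥2) = P(X=2) / P(X≥2).
P(X=2) = C(14,2)·0.334^2·0.666^12 = 0.077308
P(X≥2) = 1 − 0.003378 − 0.023716 = 0.972906
Ratio = 0.077308 / 0.972906 = 0.079461

0.0795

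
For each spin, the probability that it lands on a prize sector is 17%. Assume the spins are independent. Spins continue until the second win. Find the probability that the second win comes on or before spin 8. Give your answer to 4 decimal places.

0.4057

Finishing within 8 spins ⇔ at least 2 successes in the first 8. With X ~ Binomial(8, 0.17), P(Y ≤ 8) = 1 − P(X ≤ 1).
  k=0: C(8,0)·0.17^0·0.83^8 = 0.225229
  k=1: C(8,1)·0.17^1·0.83^7 = 0.369050
1 − 0.594280 = 0.405720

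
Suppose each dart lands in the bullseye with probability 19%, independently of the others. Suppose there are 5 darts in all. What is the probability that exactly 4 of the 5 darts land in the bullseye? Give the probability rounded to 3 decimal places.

X ~ Binomial(n=5, p=0.19).
P(X=4) = C(5,4) · p^4 · (1−p)^1
= 5 · 0.0013032 · 0.81 = 0.00528

0.005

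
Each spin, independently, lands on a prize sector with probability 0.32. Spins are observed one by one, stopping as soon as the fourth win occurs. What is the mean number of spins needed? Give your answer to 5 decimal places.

12.50000

Y = total spins until the fourth success; negative binomial with r=4, p=0.32.
E[Y] = r / p = 4 / 0.32 = 12.5000000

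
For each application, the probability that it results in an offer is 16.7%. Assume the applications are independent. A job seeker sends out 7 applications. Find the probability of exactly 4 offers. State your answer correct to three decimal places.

0.016

X ~ Binomial(n=7, p=0.167).
P(X=4) = C(7,4) · p^4 · (1−p)^3
= 35 · 0.0007778 · 0.57801 = 0.01574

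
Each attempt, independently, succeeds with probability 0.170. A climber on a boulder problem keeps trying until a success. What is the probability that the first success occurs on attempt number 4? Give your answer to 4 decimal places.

Geometric (trials to first success), p = 0.17.
P(Y = 4) = (1−p)^3 · p = 0.57179 · 0.17 = 0.097204

0.0972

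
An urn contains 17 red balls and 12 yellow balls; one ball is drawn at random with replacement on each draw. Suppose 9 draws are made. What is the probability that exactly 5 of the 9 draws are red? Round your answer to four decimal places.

X ~ Binomial(n=9, p=0.586207).
P(X=5) = C(9,5) · p^5 · (1−p)^4
= 126 · 0.069224 · 0.029318 = 0.255716

0.2557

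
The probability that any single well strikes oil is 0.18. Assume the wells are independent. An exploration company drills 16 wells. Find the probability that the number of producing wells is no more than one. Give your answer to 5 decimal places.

0.18854

X ~ Binomial(16, 0.18); P(X ≤ 1) = Σ C(16,k) p^k (1−p)^(16−k) over k:
  k=0: C(16,0)·0.18^0·0.82^16 = 0.0417851
  k=1: C(16,1)·0.18^1·0.82^15 = 0.1467575
Total = 0.1885426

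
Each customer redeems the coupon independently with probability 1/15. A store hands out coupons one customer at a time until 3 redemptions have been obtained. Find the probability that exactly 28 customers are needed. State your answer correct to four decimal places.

0.0185

Y = trial on which the third success occurs; negative binomial, r=3, p=0.066667.
P(Y=28) = C(27,2) · p^3 · (1−p)^25
= 351 · 0.0002963 · 0.1782 = 0.018533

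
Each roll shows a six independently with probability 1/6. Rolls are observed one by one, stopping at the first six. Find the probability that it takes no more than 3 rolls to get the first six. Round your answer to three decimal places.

Y = number of rolls to the first success; geometric, p = 0.166667.
P(Y ≤ 3) = 1 − (1−p)^3 = 1 − 0.57870 = 0.42130

0.421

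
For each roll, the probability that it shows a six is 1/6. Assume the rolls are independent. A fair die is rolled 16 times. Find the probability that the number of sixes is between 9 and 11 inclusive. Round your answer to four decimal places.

0.0004

X ~ Binomial(16, 0.166667); P(9 ≤ X ≤ 11) = Σ C(16,k) p^k (1−p)^(16−k) over k:
  k=9: C(16,9)·0.166667^9·0.833333^7 = 0.000317
  k=10: C(16,10)·0.166667^10·0.833333^6 = 0.000044
  k=11: C(16,11)·0.166667^11·0.833333^5 = 0.000005
Total = 0.000366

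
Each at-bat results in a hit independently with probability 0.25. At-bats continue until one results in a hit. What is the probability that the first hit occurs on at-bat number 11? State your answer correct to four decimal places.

0.0141

Geometric (trials to first success), p = 0.25.
P(Y = 11) = (1−p)^10 · p = 0.056314 · 0.25 = 0.014078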